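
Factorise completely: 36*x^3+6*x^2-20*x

2*x*(3*x-2)*(6*x+5)

Pull out the common factor 2*x, then factor the remaining trinomial.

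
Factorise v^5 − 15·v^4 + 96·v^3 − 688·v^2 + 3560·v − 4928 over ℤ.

Among the possible rational roots, v = 7 is a root, so (v − 7) divides it; the quotient is v^4 − 8·v^3 + 40·v^2 − 408·v + 704.
Then v = 8 is a root, so (v − 8) is a factor; dividing leaves v^3 + 40·v − 88.
Continuing, v = 2 is a root, so (v − 2) is a factor; dividing leaves v^2 + 2·v + 44.
The quadratic v^2 + 2·v + 44 has discriminant −172 < 0 and is irreducible over ℤ.

(v − 2)·(v − 7)·(v − 8)·(v^2 + 2·v + 44)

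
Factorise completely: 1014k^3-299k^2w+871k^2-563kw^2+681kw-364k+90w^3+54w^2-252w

Group: 6k(169k^2+91kw-52k-18w^2-36w) + (-5w+7)(169k^2+91kw-52k-18w^2-36w); both groups contain (169k^2+91kw-52k-18w^2-36w), so (6k-5w+7) is a factor with cofactor 169k^2+91kw-52k-18w^2-36w.
The cofactor groups again: 169k^2+91kw-52k-18w^2-36w = 13k(13k+9w) + (-2w-4)(13k+9w); both groups contain (13k+9w), giving (13k-2w-4)(13k+9w).

(13k+9w)(13k-2w-4)(6k-5w+7)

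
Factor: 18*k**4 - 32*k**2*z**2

Factor out 2*k**2, leaving 9*k**2 - 16*z**2, which is a difference of two squares.

2*k**2*(3*k + 4*z)*(3*k - 4*z)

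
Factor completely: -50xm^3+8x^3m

Factor out 2xm, leaving 4x^2-25m^2, which is a difference of two squares.

2mx(2x-5m)(2x+5m)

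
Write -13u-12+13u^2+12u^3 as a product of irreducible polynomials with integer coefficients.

By the rational root theorem, u = 1 is a root, so (u-1) is a factor; dividing leaves 12u^2+25u+12.
The remaining quadratic factors as (4u+3)(3u+4).

(3u+4)(4u+3)(u-1)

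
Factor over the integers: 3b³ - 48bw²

Pull out the common factor 3b; b² - 16w² is a difference of squares.

3b(b + 4w)(b - 4w)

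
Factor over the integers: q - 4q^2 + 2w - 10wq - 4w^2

Group: -2w(2w + q) + (-4q + 1)(2w + q); both groups contain (2w + q).

-(2w + 4q - 1)(2w + q)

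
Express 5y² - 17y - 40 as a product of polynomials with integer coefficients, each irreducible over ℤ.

(5y + 8)(y - 5)

Need a pair with product 5·(-40) = -200 and sum -17: that's 8 and -25.
Split the middle term: 5y² + 8y - 25y - 40 = y(5y + 8) - 5(5y + 8).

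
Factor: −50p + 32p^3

2p(4p + 5)(4p − 5)

Pull out the common factor 2p; 16p^2 − 25 is a difference of squares.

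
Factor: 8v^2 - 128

Every term has a factor of 8. Then v^2 - 16 = (v)² − (4)².

8(v + 4)(v - 4)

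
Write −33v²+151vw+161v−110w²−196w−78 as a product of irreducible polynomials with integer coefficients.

−(11v−10w−6)(3v−11w−13)

Group: −11v(3v−11w−13) + (10w+6)(3v−11w−13); both groups contain (3v−11w−13).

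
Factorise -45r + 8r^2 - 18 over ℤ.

Need a pair with product 8·(-18) = -144 and sum -45: that's -48 and 3.
Split the middle term: 8r^2 - 48r + 3r - 18 = 8r(r - 6) + 3(r - 6).

(8r + 3)(r - 6)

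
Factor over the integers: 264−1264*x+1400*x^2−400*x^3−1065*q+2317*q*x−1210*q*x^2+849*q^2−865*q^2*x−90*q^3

−(10*q+5*x−11)*(9*q+10*x−3)*(q+8*x−8)

Group: 9*q*(−10*q^2−85*q*x+91*q−40*x^2+128*x−88) + (10*x−3)*(−10*q^2−85*q*x+91*q−40*x^2+128*x−88); both groups contain (−10*q^2−85*q*x+91*q−40*x^2+128*x−88), so (9*q+10*x−3) is a factor with cofactor −10*q^2−85*q*x+91*q−40*x^2+128*x−88.
The cofactor groups again: −10*q^2−85*q*x+91*q−40*x^2+128*x−88 = −q*(10*q+5*x−11) + (−8*x+8)*(10*q+5*x−11); both groups contain (10*q+5*x−11), giving −(q+8*x−8)*(10*q+5*x−11).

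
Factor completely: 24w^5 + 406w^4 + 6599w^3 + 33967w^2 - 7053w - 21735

By the rational root theorem, w = -3/4 is a root, so (4w + 3) divides it; the quotient is 6w^4 + 97w^3 + 1577w^2 + 7309w - 7245.
Next, w = -7 is a root, so (w + 7) is a factor; dividing leaves 6w^3 + 55w^2 + 1192w - 1035.
Then w = 5/6 is a root, so (6w - 5) is a factor; dividing leaves w^2 + 10w + 207.
The quadratic w^2 + 10w + 207 has discriminant -728 < 0 and is irreducible over ℤ.

(4w + 3)(6w - 5)(w + 7)(w^2 + 10w + 207)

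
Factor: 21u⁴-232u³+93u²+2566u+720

(3u+8)(7u+2)(u-5)(u-9)

Trying the rational-root candidates, u = -2/7 is a root, giving the factor (7u+2) and quotient 3u³-34u²+23u+360.
Then u = 5 is a root, giving the factor (u-5) and quotient 3u²-19u-72.
The remaining quadratic factors as (u-9)(3u+8).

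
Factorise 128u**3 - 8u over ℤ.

Factor out 8u, leaving 16u**2 - 1, which is a difference of two squares.

8u(4u + 1)(4u - 1)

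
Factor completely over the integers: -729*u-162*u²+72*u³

Pull out the common factor 9*u, then factor the remaining trinomial.

9*u*(2*u-9)*(4*u+9)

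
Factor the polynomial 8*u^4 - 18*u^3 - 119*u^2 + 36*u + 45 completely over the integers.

(2*u + 1)*(4*u - 3)*(u + 3)*(u - 5)

Trying the rational-root candidates, u = 5 is a root, so (u - 5) is a factor; dividing leaves 8*u^3 + 22*u^2 - 9*u - 9.
Next, u = -1/2 is a root, giving the factor (2*u + 1) and quotient 4*u^2 + 9*u - 9.
The remaining quadratic factors as (u + 3)(4*u - 3).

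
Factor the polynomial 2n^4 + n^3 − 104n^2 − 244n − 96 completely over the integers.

(2n + 1)(n + 2)(n + 6)(n − 8)

By the rational root theorem, n = −1/2 is a root, giving the factor (2n + 1) and quotient n^3 − 52n − 96.
Next, n = 8 is a root, so (n − 8) divides it; the quotient is n^2 + 8n + 12.
The remaining quadratic factors as (n + 6)(n + 2).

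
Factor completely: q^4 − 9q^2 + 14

(q^2 − 2)(q^2 − 7)

Substitute u = q^2 to get a quadratic in u, then factor.
q^2 − 7 is irreducible over ℤ (7 is not a perfect square).
q^2 − 2 is irreducible over ℤ (2 is not a perfect square).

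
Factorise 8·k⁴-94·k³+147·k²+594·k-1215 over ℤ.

Testing divisors of the constant over divisors of the leading coefficient, k = 9/4 is a root, giving the factor (4·k-9) and quotient 2·k³-19·k²-6·k+135.
Next, k = 9 is a root, giving the factor (k-9) and quotient 2·k²-k-15.
The remaining quadratic factors as (2·k+5)(k-3).

(2·k+5)·(4·k-9)·(k-3)·(k-9)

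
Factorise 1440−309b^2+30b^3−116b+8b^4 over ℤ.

By the rational root theorem, b = −9/4 is a root, giving the factor (4b+9) and quotient 2b^3+3b^2−84b+160.
Continuing, b = 5/2 is a root, so (2b−5) is a factor; dividing leaves b^2+4b−32.
The remaining quadratic factors as (b+8)(b−4).

(2b−5)(4b+9)(b+8)(b−4)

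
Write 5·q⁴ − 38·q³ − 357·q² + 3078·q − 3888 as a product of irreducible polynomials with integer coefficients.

(5·q − 8)·(q + 9)·(q − 6)·(q − 9)

Among the possible rational roots, q = 9 is a root, so (q − 9) is a factor; dividing leaves 5·q³ + 7·q² − 294·q + 432.
Continuing, q = 6 is a root, so (q − 6) divides it; the quotient is 5·q² + 37·q − 72.
The remaining quadratic factors as (q + 9)(5·q − 8).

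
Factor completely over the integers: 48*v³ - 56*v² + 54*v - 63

(6*v - 7)*(8*v² + 9)

Group as (48*v³ + 54*v) + (-56*v² - 63) = 6*v*(8*v² + 9) - 7*(8*v² + 9).
Both groups share the factor (8*v² + 9).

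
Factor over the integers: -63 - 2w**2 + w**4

(w + 3)(w - 3)(w**2 + 7)

Substitute u = w**2 to get a quadratic in u, then factor.
w**2 - 9 is a difference of squares.
w**2 + 7 is irreducible over ℤ (always positive, so no real roots).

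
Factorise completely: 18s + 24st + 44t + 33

Group as (24st + 18s) + (44t + 33) = 6s(4t + 3) + 11(4t + 3).
Both groups share the factor (4t + 3).

(4t + 3)(6s + 11)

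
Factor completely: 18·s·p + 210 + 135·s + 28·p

Group as (18·s·p + 135·s) + (28·p + 210) = 9·s·(2·p + 15) + 14·(2·p + 15).
Both groups share the factor (2·p + 15).

(2·p + 15)·(9·s + 14)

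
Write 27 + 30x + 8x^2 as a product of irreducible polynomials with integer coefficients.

Need a pair with product 8·27 = 216 and sum 30: that's 12 and 18.
Split the middle term: 8x^2 + 12x + 18x + 27 = 4x(2x + 3) + 9(2x + 3).

(2x + 3)(4x + 9)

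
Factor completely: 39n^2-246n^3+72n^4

Pull out the common factor 3n^2, then factor the remaining trinomial.

3n^2(4n-13)(6n-1)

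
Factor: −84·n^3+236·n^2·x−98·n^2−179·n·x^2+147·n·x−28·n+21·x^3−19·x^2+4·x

Group: 6·n·(−14·n^2+23·n·x−7·n−3·x^2+x) + (−7·x+4)·(−14·n^2+23·n·x−7·n−3·x^2+x); both groups contain (−14·n^2+23·n·x−7·n−3·x^2+x), so (6·n−7·x+4) is a factor with cofactor −14·n^2+23·n·x−7·n−3·x^2+x.
The cofactor groups again: −14·n^2+23·n·x−7·n−3·x^2+x = −2·n·(7·n−x) + (3·x−1)·(7·n−x); both groups contain (7·n−x), giving −(2·n−3·x+1)·(7·n−x).

−(2·n−3·x+1)·(6·n−7·x+4)·(7·n−x)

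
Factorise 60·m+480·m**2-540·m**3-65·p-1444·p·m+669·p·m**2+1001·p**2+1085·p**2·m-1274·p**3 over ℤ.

Group: 13·p·(-98·p**2-7·p·m+77·p+45·m**2-40·m-5) - 12·m·(-98·p**2-7·p·m+77·p+45·m**2-40·m-5); both groups contain (-98·p**2-7·p·m+77·p+45·m**2-40·m-5), so (13·p-12·m) is a factor with cofactor -98·p**2-7·p·m+77·p+45·m**2-40·m-5.
The cofactor groups again: -98·p**2-7·p·m+77·p+45·m**2-40·m-5 = -7·p·(14·p-9·m-1) + (-5·m+5)·(14·p-9·m-1); both groups contain (14·p-9·m-1), giving -(7·p+5·m-5)·(14·p-9·m-1).

-(13·p-12·m)·(14·p-9·m-1)·(7·p+5·m-5)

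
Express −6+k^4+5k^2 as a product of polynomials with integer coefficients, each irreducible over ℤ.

Substitute u = k^2 to get a quadratic in u, then factor.
k^2−1 is a difference of squares.
k^2+6 is irreducible over ℤ (always positive, so no real roots).

(k+1)(k−1)(k^2+6)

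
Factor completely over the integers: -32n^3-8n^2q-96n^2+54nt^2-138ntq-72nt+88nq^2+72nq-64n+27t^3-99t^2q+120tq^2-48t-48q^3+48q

-(2n-3t+4q+4)(4n+3t-3q)(4n+3t-4q+4)

Group: 2n(-16n^2-24nt+28nq-16n-9t^2+21tq-12t-12q^2+12q) + (-3t+4q+4)(-16n^2-24nt+28nq-16n-9t^2+21tq-12t-12q^2+12q); both groups contain (-16n^2-24nt+28nq-16n-9t^2+21tq-12t-12q^2+12q), so (2n-3t+4q+4) is a factor with cofactor -16n^2-24nt+28nq-16n-9t^2+21tq-12t-12q^2+12q.
The cofactor groups again: -16n^2-24nt+28nq-16n-9t^2+21tq-12t-12q^2+12q = -4n(4n+3t-4q+4) + (-3t+3q)(4n+3t-4q+4); both groups contain (4n+3t-4q+4), giving -(4n+3t-3q)(4n+3t-4q+4).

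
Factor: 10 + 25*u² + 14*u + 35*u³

(7*u + 5)*(5*u² + 2)

Group as (35*u³ + 14*u) + (25*u² + 10) = 7*u*(5*u² + 2) + 5*(5*u² + 2).
Both groups share the factor (5*u² + 2).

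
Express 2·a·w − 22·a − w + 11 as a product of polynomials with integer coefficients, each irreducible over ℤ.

Group as (2·a·w − 22·a) + (−w + 11) = 2·a·(w − 11) − (w − 11).
Both groups share the factor (w − 11).

(2·a − 1)·(w − 11)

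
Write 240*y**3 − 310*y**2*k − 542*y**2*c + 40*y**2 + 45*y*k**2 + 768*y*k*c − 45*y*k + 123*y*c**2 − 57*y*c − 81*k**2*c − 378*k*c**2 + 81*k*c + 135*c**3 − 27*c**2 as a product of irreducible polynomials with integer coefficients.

(6*y − k − 5*c + 1)*(5*y − 9*c)*(8*y − 9*k + 3*c)

Group: 6*y*(40*y**2 − 45*y*k − 57*y*c + 81*k*c − 27*c**2) + (−k − 5*c + 1)*(40*y**2 − 45*y*k − 57*y*c + 81*k*c − 27*c**2); both groups contain (40*y**2 − 45*y*k − 57*y*c + 81*k*c − 27*c**2), so (6*y − k − 5*c + 1) is a factor with cofactor 40*y**2 − 45*y*k − 57*y*c + 81*k*c − 27*c**2.
The cofactor groups again: 40*y**2 − 45*y*k − 57*y*c + 81*k*c − 27*c**2 = 8*y*(5*y − 9*c) + (−9*k + 3*c)*(5*y − 9*c); both groups contain (5*y − 9*c), giving (8*y − 9*k + 3*c)*(5*y − 9*c).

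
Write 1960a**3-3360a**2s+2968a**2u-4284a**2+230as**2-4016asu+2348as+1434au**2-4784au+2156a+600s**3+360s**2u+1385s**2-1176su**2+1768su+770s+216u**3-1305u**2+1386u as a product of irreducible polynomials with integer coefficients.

(10a-15s+3u-14)(14a+5s+9u)(14a-8s+8u-11)

Group: 10a(196a**2-42as+238au-154a-40s**2-32su-55s+72u**2-99u) + (-15s+3u-14)(196a**2-42as+238au-154a-40s**2-32su-55s+72u**2-99u); both groups contain (196a**2-42as+238au-154a-40s**2-32su-55s+72u**2-99u), so (10a-15s+3u-14) is a factor with cofactor 196a**2-42as+238au-154a-40s**2-32su-55s+72u**2-99u.
The cofactor groups again: 196a**2-42as+238au-154a-40s**2-32su-55s+72u**2-99u = 14a(14a-8s+8u-11) + (5s+9u)(14a-8s+8u-11); both groups contain (14a-8s+8u-11), giving (14a+5s+9u)(14a-8s+8u-11).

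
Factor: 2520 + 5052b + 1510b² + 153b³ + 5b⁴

(5b + 3)(b + 10)(b + 14)(b + 6)

Trying the rational-root candidates, b = −6 is a root, so (b + 6) divides it; the quotient is 5b³ + 123b² + 772b + 420.
Next, b = −10 is a root, so (b + 10) divides it; the quotient is 5b² + 73b + 42.
The remaining quadratic factors as (b + 14)(5b + 3).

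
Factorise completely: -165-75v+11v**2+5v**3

(5v+11)(v**2-15)

Group as (5v**3-75v) + (11v**2-165) = 5v(v**2-15) + 11(v**2-15).
Both groups share the factor (v**2-15).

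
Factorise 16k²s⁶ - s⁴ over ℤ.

s⁴(4ks + 1)(4ks - 1)

Every term has a factor of s⁴; factoring it out leaves 16k²s² - 1.
Recognize a difference of squares with the parts 4ks and 1.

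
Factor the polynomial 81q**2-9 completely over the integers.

9(3q+1)(3q-1)

Factor out 9, leaving 9q**2-1, which is a difference of two squares.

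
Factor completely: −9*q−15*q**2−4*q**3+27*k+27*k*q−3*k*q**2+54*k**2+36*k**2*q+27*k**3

Group: 3*k*(9*k**2+9*k*q+9*k−4*q**2−3*q) + (q+3)*(9*k**2+9*k*q+9*k−4*q**2−3*q); both groups contain (9*k**2+9*k*q+9*k−4*q**2−3*q), so (3*k+q+3) is a factor with cofactor 9*k**2+9*k*q+9*k−4*q**2−3*q.
The cofactor groups again: 9*k**2+9*k*q+9*k−4*q**2−3*q = 3*k*(3*k+4*q+3) − q*(3*k+4*q+3); both groups contain (3*k+4*q+3), giving (3*k−q)*(3*k+4*q+3).

(3*k+4*q+3)*(3*k+q+3)*(3*k−q)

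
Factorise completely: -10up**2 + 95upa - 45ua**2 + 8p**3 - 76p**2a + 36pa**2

-(5u - 4p)(p - 9a)(2p - a)

Group: p(-10up + 5ua + 8p**2 - 4pa) - 9a(-10up + 5ua + 8p**2 - 4pa); both groups contain (-10up + 5ua + 8p**2 - 4pa), so (p - 9a) is a factor with cofactor -10up + 5ua + 8p**2 - 4pa.
The cofactor groups again: -10up + 5ua + 8p**2 - 4pa = -2p(5u - 4p) + a(5u - 4p); both groups contain (5u - 4p), giving -(2p - a)(5u - 4p).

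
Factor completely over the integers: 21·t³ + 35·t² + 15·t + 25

Group as (21·t³ + 15·t) + (35·t² + 25) = 3·t·(7·t² + 5) + 5·(7·t² + 5).
Both groups share the factor (7·t² + 5).

(3·t + 5)·(7·t² + 5)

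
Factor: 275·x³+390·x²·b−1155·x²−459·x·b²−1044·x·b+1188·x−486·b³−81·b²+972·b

(5·x−6·b−9)·(11·x+9·b)·(5·x+9·b−12)

Group: 11·x·(25·x²+15·x·b−105·x−54·b²−9·b+108) + 9·b·(25·x²+15·x·b−105·x−54·b²−9·b+108); both groups contain (25·x²+15·x·b−105·x−54·b²−9·b+108), so (11·x+9·b) is a factor with cofactor 25·x²+15·x·b−105·x−54·b²−9·b+108.
The cofactor groups again: 25·x²+15·x·b−105·x−54·b²−9·b+108 = 5·x·(5·x+9·b−12) + (−6·b−9)·(5·x+9·b−12); both groups contain (5·x+9·b−12), giving (5·x−6·b−9)·(5·x+9·b−12).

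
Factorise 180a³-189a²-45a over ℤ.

Pull out the common factor 9a, then factor the remaining trinomial.

9a(4a-5)(5a+1)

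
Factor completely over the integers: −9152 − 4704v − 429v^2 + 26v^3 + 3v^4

(3v + 8)(v + 11)(v + 8)(v − 13)

Testing divisors of the constant over divisors of the leading coefficient, v = −11 is a root, so (v + 11) divides it; the quotient is 3v^3 − 7v^2 − 352v − 832.
Then v = −8/3 is a root, so (3v + 8) is a factor; dividing leaves v^2 − 5v − 104.
The remaining quadratic factors as (v + 8)(v − 13).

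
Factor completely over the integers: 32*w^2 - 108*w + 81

Need a pair with product 32·81 = 2592 and sum -108: that's -36 and -72.
Split the middle term: 32*w^2 - 36*w - 72*w + 81 = 4*w*(8*w - 9) - 9*(8*w - 9).

(4*w - 9)*(8*w - 9)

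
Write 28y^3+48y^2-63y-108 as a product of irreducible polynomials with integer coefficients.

Among the possible rational roots, y = -12/7 is a root, giving the factor (7y+12) and quotient 4y^2-9.
The remaining quadratic factors as (2y+3)(2y-3).

(2y+3)(2y-3)(7y+12)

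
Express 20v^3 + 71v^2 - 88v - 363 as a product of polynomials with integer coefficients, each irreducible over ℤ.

By the rational root theorem, v = -11/4 is a root, giving the factor (4v + 11) and quotient 5v^2 + 4v - 33.
The remaining quadratic factors as (v + 3)(5v - 11).

(4v + 11)(5v - 11)(v + 3)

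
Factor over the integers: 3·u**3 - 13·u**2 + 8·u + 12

Trying the rational-root candidates, u = -2/3 is a root, so (3·u + 2) divides it; the quotient is u**2 - 5·u + 6.
The remaining quadratic factors as (u - 2)(u - 3).

(3·u + 2)·(u - 2)·(u - 3)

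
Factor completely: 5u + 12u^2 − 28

Need a pair with product 12·(−28) = −336 and sum 5: that's 21 and −16.
Split the middle term: 12u^2 + 21u − 16u − 28 = 3u(4u + 7) − 4(4u + 7).

(3u − 4)(4u + 7)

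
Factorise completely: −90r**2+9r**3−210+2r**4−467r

(2r+1)(r+5)(r+6)(r−7)

Among the possible rational roots, r = 7 is a root, so (r−7) is a factor; dividing leaves 2r**3+23r**2+71r+30.
Then r = −5 is a root, so (r+5) is a factor; dividing leaves 2r**2+13r+6.
The remaining quadratic factors as (r+6)(2r+1).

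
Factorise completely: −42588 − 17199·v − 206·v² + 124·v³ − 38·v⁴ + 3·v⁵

(3·v + 13)·(v + 3)·(v − 13)·(v² − 7·v + 84)

Testing divisors of the constant over divisors of the leading coefficient, v = −3 is a root, giving the factor (v + 3) and quotient 3·v⁴ − 47·v³ + 265·v² − 1001·v − 14196.
Then v = 13 is a root, giving the factor (v − 13) and quotient 3·v³ − 8·v² + 161·v + 1092.
Next, v = −13/3 is a root, so (3·v + 13) divides it; the quotient is v² − 7·v + 84.
The quadratic v² − 7·v + 84 has discriminant −287 < 0 and is irreducible over ℤ.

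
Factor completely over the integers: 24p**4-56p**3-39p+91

Group as (24p**4-39p) + (-56p**3+91) = 3p(8p**3-13) - 7(8p**3-13).
Both groups share the factor (8p**3-13).

(3p-7)(8p**3-13)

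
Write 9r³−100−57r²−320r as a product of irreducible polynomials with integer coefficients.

(3r+1)(3r+10)(r−10)

Testing divisors of the constant over divisors of the leading coefficient, r = −10/3 is a root, so (3r+10) divides it; the quotient is 3r²−29r−10.
The remaining quadratic factors as (3r+1)(r−10).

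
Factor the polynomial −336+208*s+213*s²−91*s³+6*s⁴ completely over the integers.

(2*s−7)*(3*s+4)*(s−1)*(s−12)

Among the possible rational roots, s = 12 is a root, so (s−12) divides it; the quotient is 6*s³−19*s²−15*s+28.
Then s = 1 is a root, so (s−1) divides it; the quotient is 6*s²−13*s−28.
The remaining quadratic factors as (3*s+4)(2*s−7).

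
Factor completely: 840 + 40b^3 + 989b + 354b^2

(2b + 7)(4b + 15)(5b + 8)

By the rational root theorem, b = -15/4 is a root, giving the factor (4b + 15) and quotient 10b^2 + 51b + 56.
The remaining quadratic factors as (5b + 8)(2b + 7).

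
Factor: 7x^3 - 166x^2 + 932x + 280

(7x + 2)(x - 10)(x - 14)

By the rational root theorem, x = -2/7 is a root, so (7x + 2) is a factor; dividing leaves x^2 - 24x + 140.
The remaining quadratic factors as (x - 14)(x - 10).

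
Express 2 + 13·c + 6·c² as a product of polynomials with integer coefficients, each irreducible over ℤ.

(6·c + 1)·(c + 2)

Need a pair with product 6·2 = 12 and sum 13: that's 12 and 1.
Split the middle term: 6·c² + 12·c + c + 2 = 6·c·(c + 2) + (c + 2).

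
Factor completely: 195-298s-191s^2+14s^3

Among the possible rational roots, s = 1/2 is a root, giving the factor (2s-1) and quotient 7s^2-92s-195.
The remaining quadratic factors as (s-15)(7s+13).

(2s-1)(7s+13)(s-15)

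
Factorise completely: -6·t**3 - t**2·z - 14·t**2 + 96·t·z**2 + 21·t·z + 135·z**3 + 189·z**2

-(2·t - 9·z)·(3·t + 5·z + 7)·(t + 3·z)

Group: 3·t·(-2·t**2 + 3·t·z + 27·z**2) + (5·z + 7)·(-2·t**2 + 3·t·z + 27·z**2); both groups contain (-2·t**2 + 3·t·z + 27·z**2), so (3·t + 5·z + 7) is a factor with cofactor -2·t**2 + 3·t·z + 27·z**2.
The cofactor groups again: -2·t**2 + 3·t·z + 27·z**2 = -2·t·(t + 3·z) + 9·z·(t + 3·z); both groups contain (t + 3·z), giving -(2·t - 9·z)·(t + 3·z).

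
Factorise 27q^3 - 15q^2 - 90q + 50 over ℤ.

Group as (27q^3 - 90q) + (-15q^2 + 50) = 9q(3q^2 - 10) - 5(3q^2 - 10).
Both groups share the factor (3q^2 - 10).

(9q - 5)(3q^2 - 10)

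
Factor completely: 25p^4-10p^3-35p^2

Pull out the common factor 5p^2, then factor the remaining trinomial.

5p^2(5p-7)(p+1)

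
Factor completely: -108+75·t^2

Every term has a factor of 3. Then 25·t^2-36 = (5·t)² − (6)².

3·(5·t+6)·(5·t-6)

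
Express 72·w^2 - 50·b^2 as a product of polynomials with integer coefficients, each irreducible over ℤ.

2·(6·w - 5·b)·(6·w + 5·b)

Factor out 2, leaving 36·w^2 - 25·b^2, which is a difference of two squares.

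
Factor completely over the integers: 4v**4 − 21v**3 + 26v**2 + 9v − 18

By the rational root theorem, v = −3/4 is a root, so (4v + 3) is a factor; dividing leaves v**3 − 6v**2 + 11v − 6.
Continuing, v = 3 is a root, so (v − 3) is a factor; dividing leaves v**2 − 3v + 2.
The remaining quadratic factors as (v − 2)(v − 1).

(4v + 3)(v − 1)(v − 2)(v − 3)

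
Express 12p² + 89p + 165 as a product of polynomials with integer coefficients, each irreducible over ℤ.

Need a pair with product 12·165 = 1980 and sum 89: that's 45 and 44.
Split the middle term: 12p² + 45p + 44p + 165 = 3p(4p + 15) + 11(4p + 15).

(3p + 11)(4p + 15)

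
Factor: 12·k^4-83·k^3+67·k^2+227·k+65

(3·k+1)·(4·k-13)·(k+1)·(k-5)

By the rational root theorem, k = 13/4 is a root, giving the factor (4·k-13) and quotient 3·k^3-11·k^2-19·k-5.
Then k = 5 is a root, so (k-5) divides it; the quotient is 3·k^2+4·k+1.
The remaining quadratic factors as (k+1)(3·k+1).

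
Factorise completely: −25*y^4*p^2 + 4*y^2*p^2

−p^2*y^2*(5*y + 2)*(5*y − 2)

Factor out y^2*p^2 first: what remains is −25*y^2 + 4.
Recognize a difference of squares with the parts 2 and 5*y.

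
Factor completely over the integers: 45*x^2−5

Every term has a factor of 5. Then 9*x^2−1 = (3*x)² − (1)².

5*(3*x+1)*(3*x−1)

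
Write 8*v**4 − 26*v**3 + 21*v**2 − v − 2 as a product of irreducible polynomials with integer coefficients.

(2*v − 1)*(4*v + 1)*(v − 1)*(v − 2)

Trying the rational-root candidates, v = −1/4 is a root, giving the factor (4*v + 1) and quotient 2*v**3 − 7*v**2 + 7*v − 2.
Continuing, v = 1 is a root, giving the factor (v − 1) and quotient 2*v**2 − 5*v + 2.
The remaining quadratic factors as (2*v − 1)(v − 2).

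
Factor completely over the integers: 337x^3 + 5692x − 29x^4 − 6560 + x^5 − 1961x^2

By the rational root theorem, x = 8 is a root, so (x − 8) divides it; the quotient is x^4 − 21x^3 + 169x^2 − 609x + 820.
Continuing, x = 5 is a root, so (x − 5) is a factor; dividing leaves x^3 − 16x^2 + 89x − 164.
Continuing, x = 4 is a root, giving the factor (x − 4) and quotient x^2 − 12x + 41.
The quadratic x^2 − 12x + 41 has discriminant −20 < 0 and is irreducible over ℤ.

(x − 4)(x − 5)(x − 8)(x^2 − 12x + 41)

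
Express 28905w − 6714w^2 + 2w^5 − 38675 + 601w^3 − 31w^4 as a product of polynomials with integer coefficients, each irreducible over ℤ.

Among the possible rational roots, w = 7 is a root, giving the factor (w − 7) and quotient 2w^4 − 17w^3 + 482w^2 − 3340w + 5525.
Next, w = 5 is a root, so (w − 5) is a factor; dividing leaves 2w^3 − 7w^2 + 447w − 1105.
Then w = 5/2 is a root, so (2w − 5) divides it; the quotient is w^2 − w + 221.
The quadratic w^2 − w + 221 has discriminant −883 < 0 and is irreducible over ℤ.

(2w − 5)(w − 5)(w − 7)(w^2 − w + 221)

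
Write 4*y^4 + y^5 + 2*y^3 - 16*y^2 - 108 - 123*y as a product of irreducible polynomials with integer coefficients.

(y + 1)*(y + 4)*(y - 3)*(y^2 + 2*y + 9)

Trying the rational-root candidates, y = -1 is a root, so (y + 1) divides it; the quotient is y^4 + 3*y^3 - y^2 - 15*y - 108.
Next, y = 3 is a root, giving the factor (y - 3) and quotient y^3 + 6*y^2 + 17*y + 36.
Next, y = -4 is a root, so (y + 4) divides it; the quotient is y^2 + 2*y + 9.
The quadratic y^2 + 2*y + 9 has discriminant -32 < 0 and is irreducible over ℤ.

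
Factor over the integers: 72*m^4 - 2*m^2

2*m^2*(6*m + 1)*(6*m - 1)

Factor out 2*m^2, leaving 36*m^2 - 1, which is a difference of two squares.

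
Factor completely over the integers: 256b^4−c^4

Write as (16b^2)² − (c^2)², then factor 16b^2−c^2 once more.

(4b+c)(4b−c)(16b^2+c^2)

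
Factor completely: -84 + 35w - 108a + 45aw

Group as (45aw - 108a) + (35w - 84) = 9a(5w - 12) + 7(5w - 12).
Both groups share the factor (5w - 12).

(5w - 12)(9a + 7)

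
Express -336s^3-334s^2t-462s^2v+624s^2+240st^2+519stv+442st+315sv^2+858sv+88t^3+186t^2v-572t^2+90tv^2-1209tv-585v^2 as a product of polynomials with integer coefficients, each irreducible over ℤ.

-(6s-4t-3v)(7s+2t-13)(8s+11t+15v)

Group: 8s(-42s^2+16st+21sv+78s+8t^2+6tv-52t-39v) + (11t+15v)(-42s^2+16st+21sv+78s+8t^2+6tv-52t-39v); both groups contain (-42s^2+16st+21sv+78s+8t^2+6tv-52t-39v), so (8s+11t+15v) is a factor with cofactor -42s^2+16st+21sv+78s+8t^2+6tv-52t-39v.
The cofactor groups again: -42s^2+16st+21sv+78s+8t^2+6tv-52t-39v = -6s(7s+2t-13) + (4t+3v)(7s+2t-13); both groups contain (7s+2t-13), giving -(6s-4t-3v)(7s+2t-13).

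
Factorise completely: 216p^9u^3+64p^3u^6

8p^3u^3(3p^2+2u)(9p^4-6p^2u+4u^2)

Factor out 8p^3u^3 first: what remains is 27p^6+8u^3.
Recognize a sum of cubes with the parts 3p^2 and 2u.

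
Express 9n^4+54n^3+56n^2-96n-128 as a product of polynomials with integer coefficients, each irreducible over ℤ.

Testing divisors of the constant over divisors of the leading coefficient, n = -2 is a root, so (n+2) divides it; the quotient is 9n^3+36n^2-16n-64.
Continuing, n = -4/3 is a root, so (3n+4) divides it; the quotient is 3n^2+8n-16.
The remaining quadratic factors as (n+4)(3n-4).

(3n+4)(3n-4)(n+2)(n+4)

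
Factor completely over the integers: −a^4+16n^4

(2n−a)(2n+a)(4n^2+a^2)

Recognize a difference of squares with the parts 4n^2 and a^2.
4n^2−a^2 is again a difference of squares: (2n−a)(2n+a).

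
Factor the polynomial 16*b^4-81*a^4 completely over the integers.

(2*b-3*a)*(2*b+3*a)*(4*b^2+9*a^2)

(2*b)⁴ − (3*a)⁴ = ((2*b)² − (3*a)²)((2*b)² + (3*a)²); the first factor splits again, the second (4*b^2+9*a^2) is irreducible.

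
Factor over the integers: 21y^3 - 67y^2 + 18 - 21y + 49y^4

By the rational root theorem, y = -6/7 is a root, so (7y + 6) divides it; the quotient is 7y^3 - 3y^2 - 7y + 3.
Then y = -1 is a root, so (y + 1) divides it; the quotient is 7y^2 - 10y + 3.
The remaining quadratic factors as (7y - 3)(y - 1).

(7y + 6)(7y - 3)(y + 1)(y - 1)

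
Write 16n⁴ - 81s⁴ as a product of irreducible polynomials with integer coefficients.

(2n)⁴ − (3s)⁴ = ((2n)² − (3s)²)((2n)² + (3s)²); the first factor splits again, the second (4n² + 9s²) is irreducible.

(2n + 3s)(2n - 3s)(4n² + 9s²)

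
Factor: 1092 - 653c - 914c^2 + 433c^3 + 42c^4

Among the possible rational roots, c = -7/6 is a root, so (6c + 7) divides it; the quotient is 7c^3 + 64c^2 - 227c + 156.
Then c = 1 is a root, giving the factor (c - 1) and quotient 7c^2 + 71c - 156.
The remaining quadratic factors as (c + 12)(7c - 13).

(6c + 7)(7c - 13)(c + 12)(c - 1)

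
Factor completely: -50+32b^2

2(4b+5)(4b-5)

Pull out the common factor 2; 16b^2-25 is a difference of squares.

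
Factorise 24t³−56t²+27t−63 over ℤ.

Group as (24t³+27t) + (−56t²−63) = 3t(8t²+9) − 7(8t²+9).
Both groups share the factor (8t²+9).

(3t−7)(8t²+9)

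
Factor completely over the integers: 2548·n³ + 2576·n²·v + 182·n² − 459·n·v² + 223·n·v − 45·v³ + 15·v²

Group: 14·n·(182·n² + 223·n·v + 15·v²) + (−3·v + 1)·(182·n² + 223·n·v + 15·v²); both groups contain (182·n² + 223·n·v + 15·v²), so (14·n − 3·v + 1) is a factor with cofactor 182·n² + 223·n·v + 15·v².
The cofactor groups again: 182·n² + 223·n·v + 15·v² = 14·n·(13·n + 15·v) + v·(13·n + 15·v); both groups contain (13·n + 15·v), giving (14·n + v)·(13·n + 15·v).

(13·n + 15·v)·(14·n + v)·(14·n − 3·v + 1)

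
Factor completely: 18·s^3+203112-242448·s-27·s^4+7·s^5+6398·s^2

Testing divisors of the constant over divisors of the leading coefficient, s = 6/7 is a root, so (7·s-6) divides it; the quotient is s^4-3·s^3+914·s-33852.
Then s = -14 is a root, so (s+14) divides it; the quotient is s^3-17·s^2+238·s-2418.
Next, s = 13 is a root, so (s-13) divides it; the quotient is s^2-4·s+186.
The quadratic s^2-4·s+186 has discriminant -728 < 0 and is irreducible over ℤ.

(7·s-6)·(s+14)·(s-13)·(s^2-4·s+186)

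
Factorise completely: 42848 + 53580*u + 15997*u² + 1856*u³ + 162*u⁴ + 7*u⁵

Among the possible rational roots, u = -8/7 is a root, so (7*u + 8) divides it; the quotient is u⁴ + 22*u³ + 240*u² + 2011*u + 5356.
Next, u = -13 is a root, so (u + 13) is a factor; dividing leaves u³ + 9*u² + 123*u + 412.
Then u = -4 is a root, so (u + 4) divides it; the quotient is u² + 5*u + 103.
The quadratic u² + 5*u + 103 has discriminant -387 < 0 and is irreducible over ℤ.

(7*u + 8)*(u + 13)*(u + 4)*(u² + 5*u + 103)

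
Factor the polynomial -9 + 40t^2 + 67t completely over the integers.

(5t + 9)(8t - 1)

Need a pair with product 40·(-9) = -360 and sum 67: that's 72 and -5.
Split the middle term: 40t^2 + 72t - 5t - 9 = 8t(5t + 9) - (5t + 9).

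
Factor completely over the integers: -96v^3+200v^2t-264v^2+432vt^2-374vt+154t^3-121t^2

-(4v-14t+11)(12v+11t)(2v+t)

Group: 4v(-24v^2-34vt-11t^2) + (-14t+11)(-24v^2-34vt-11t^2); both groups contain (-24v^2-34vt-11t^2), so (4v-14t+11) is a factor with cofactor -24v^2-34vt-11t^2.
The cofactor groups again: -24v^2-34vt-11t^2 = -2v(12v+11t) - t(12v+11t); both groups contain (12v+11t), giving -(2v+t)(12v+11t).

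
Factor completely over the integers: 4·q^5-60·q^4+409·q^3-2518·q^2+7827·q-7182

By the rational root theorem, q = 7/2 is a root, so (2·q-7) divides it; the quotient is 2·q^4-23·q^3+124·q^2-825·q+1026.
Next, q = 9 is a root, so (q-9) divides it; the quotient is 2·q^3-5·q^2+79·q-114.
Continuing, q = 3/2 is a root, so (2·q-3) divides it; the quotient is q^2-q+38.
The quadratic q^2-q+38 has discriminant -151 < 0 and is irreducible over ℤ.

(2·q-3)·(2·q-7)·(q-9)·(q^2-q+38)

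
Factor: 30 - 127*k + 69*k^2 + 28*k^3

(4*k + 15)*(7*k - 2)*(k - 1)

By the rational root theorem, k = -15/4 is a root, so (4*k + 15) is a factor; dividing leaves 7*k^2 - 9*k + 2.
The remaining quadratic factors as (7*k - 2)(k - 1).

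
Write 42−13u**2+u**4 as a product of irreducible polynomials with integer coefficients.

(u**2−6)(u**2−7)

Substitute w = u**2 to get a quadratic in w, then factor.
u**2−7 is irreducible over ℤ (7 is not a perfect square).
u**2−6 is irreducible over ℤ (6 is not a perfect square).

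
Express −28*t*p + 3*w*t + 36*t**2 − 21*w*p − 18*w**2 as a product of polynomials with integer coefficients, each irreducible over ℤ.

−(3*w + 4*t)*(6*w − 9*t + 7*p)

Group: −6*w*(3*w + 4*t) + (9*t − 7*p)*(3*w + 4*t); both groups contain (3*w + 4*t).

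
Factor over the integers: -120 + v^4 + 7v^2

Substitute u = v^2 to get a quadratic in u, then factor.
v^2 - 8 is irreducible over ℤ (8 is not a perfect square).
v^2 + 15 is irreducible over ℤ (always positive, so no real roots).

(v^2 + 15)(v^2 - 8)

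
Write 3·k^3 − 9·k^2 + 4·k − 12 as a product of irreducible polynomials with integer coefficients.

(k − 3)·(3·k^2 + 4)

Group as (3·k^3 + 4·k) + (−9·k^2 − 12) = k·(3·k^2 + 4) − 3·(3·k^2 + 4).
Both groups share the factor (3·k^2 + 4).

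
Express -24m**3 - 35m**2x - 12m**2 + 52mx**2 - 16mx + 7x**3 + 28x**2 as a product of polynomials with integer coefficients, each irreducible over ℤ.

-(3m + 7x)(8m + x + 4)(m - x)

Group: 8m(-3m**2 - 4mx + 7x**2) + (x + 4)(-3m**2 - 4mx + 7x**2); both groups contain (-3m**2 - 4mx + 7x**2), so (8m + x + 4) is a factor with cofactor -3m**2 - 4mx + 7x**2.
The cofactor groups again: -3m**2 - 4mx + 7x**2 = -3m(m - x) - 7x(m - x); both groups contain (m - x), giving -(3m + 7x)(m - x).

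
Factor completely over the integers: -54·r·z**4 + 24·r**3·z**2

Every term has a factor of 6·r·z**2. Then 4·r**2 - 9·z**2 = (2·r)² − (3·z)².

6·r·z**2·(2·r + 3·z)·(2·r - 3·z)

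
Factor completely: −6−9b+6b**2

3(2b+1)(b−2)

Pull out the common factor 3, then factor the remaining trinomial.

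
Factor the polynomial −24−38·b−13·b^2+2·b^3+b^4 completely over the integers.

Trying the rational-root candidates, b = −1 is a root, giving the factor (b+1) and quotient b^3+b^2−14·b−24.
Next, b = −2 is a root, giving the factor (b+2) and quotient b^2−b−12.
The remaining quadratic factors as (b+3)(b−4).

(b+1)·(b+2)·(b+3)·(b−4)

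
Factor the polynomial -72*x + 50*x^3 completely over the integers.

Pull out the common factor 2*x; 25*x^2 - 36 is a difference of squares.

2*x*(5*x + 6)*(5*x - 6)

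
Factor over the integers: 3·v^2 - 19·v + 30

(3·v - 10)·(v - 3)

Need a pair with product 3·30 = 90 and sum -19: that's -10 and -9.
Split the middle term: 3·v^2 - 10·v - 9·v + 30 = v·(3·v - 10) - 3·(3·v - 10).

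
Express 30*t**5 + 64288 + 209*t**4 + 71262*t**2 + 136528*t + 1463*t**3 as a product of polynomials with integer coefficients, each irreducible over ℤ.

By the rational root theorem, t = -4/5 is a root, so (5*t + 4) divides it; the quotient is 6*t**4 + 37*t**3 + 263*t**2 + 14042*t + 16072.
Then t = -7/6 is a root, so (6*t + 7) is a factor; dividing leaves t**3 + 5*t**2 + 38*t + 2296.
Next, t = -14 is a root, giving the factor (t + 14) and quotient t**2 - 9*t + 164.
The quadratic t**2 - 9*t + 164 has discriminant -575 < 0 and is irreducible over ℤ.

(5*t + 4)*(6*t + 7)*(t + 14)*(t**2 - 9*t + 164)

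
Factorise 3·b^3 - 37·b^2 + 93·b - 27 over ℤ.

Trying the rational-root candidates, b = 9 is a root, so (b - 9) is a factor; dividing leaves 3·b^2 - 10·b + 3.
The remaining quadratic factors as (b - 3)(3·b - 1).

(3·b - 1)·(b - 3)·(b - 9)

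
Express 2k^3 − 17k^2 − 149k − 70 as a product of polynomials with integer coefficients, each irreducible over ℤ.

(2k + 1)(k + 5)(k − 14)

Among the possible rational roots, k = −1/2 is a root, giving the factor (2k + 1) and quotient k^2 − 9k − 70.
The remaining quadratic factors as (k + 5)(k − 14).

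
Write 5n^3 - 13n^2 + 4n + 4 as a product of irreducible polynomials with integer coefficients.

Trying the rational-root candidates, n = 2 is a root, giving the factor (n - 2) and quotient 5n^2 - 3n - 2.
The remaining quadratic factors as (5n + 2)(n - 1).

(5n + 2)(n - 1)(n - 2)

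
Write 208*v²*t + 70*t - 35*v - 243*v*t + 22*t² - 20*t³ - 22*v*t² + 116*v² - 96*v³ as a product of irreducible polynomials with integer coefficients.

-(v - 2*t)*(12*v - 5*t - 7)*(8*v + 2*t - 5)

Group: v*(-96*v² + 16*v*t + 116*v + 10*t² - 11*t - 35) - 2*t*(-96*v² + 16*v*t + 116*v + 10*t² - 11*t - 35); both groups contain (-96*v² + 16*v*t + 116*v + 10*t² - 11*t - 35), so (v - 2*t) is a factor with cofactor -96*v² + 16*v*t + 116*v + 10*t² - 11*t - 35.
The cofactor groups again: -96*v² + 16*v*t + 116*v + 10*t² - 11*t - 35 = -12*v*(8*v + 2*t - 5) + (5*t + 7)*(8*v + 2*t - 5); both groups contain (8*v + 2*t - 5), giving -(12*v - 5*t - 7)*(8*v + 2*t - 5).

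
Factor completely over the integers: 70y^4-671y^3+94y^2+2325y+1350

By the rational root theorem, y = 9 is a root, so (y-9) is a factor; dividing leaves 70y^3-41y^2-275y-150.
Continuing, y = -6/5 is a root, so (5y+6) is a factor; dividing leaves 14y^2-25y-25.
The remaining quadratic factors as (2y-5)(7y+5).

(2y-5)(5y+6)(7y+5)(y-9)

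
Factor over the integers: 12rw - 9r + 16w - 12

(3r + 4)(4w - 3)

Group as (12rw - 9r) + (16w - 12) = 3r(4w - 3) + 4(4w - 3).
Both groups share the factor (4w - 3).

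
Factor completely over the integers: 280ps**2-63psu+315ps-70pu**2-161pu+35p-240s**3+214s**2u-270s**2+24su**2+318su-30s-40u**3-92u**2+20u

Group: 5s(56ps-35pu+7p-48s**2+62su-6s-20u**2+4u) + (2u+5)(56ps-35pu+7p-48s**2+62su-6s-20u**2+4u); both groups contain (56ps-35pu+7p-48s**2+62su-6s-20u**2+4u), so (5s+2u+5) is a factor with cofactor 56ps-35pu+7p-48s**2+62su-6s-20u**2+4u.
The cofactor groups again: 56ps-35pu+7p-48s**2+62su-6s-20u**2+4u = 8s(7p-6s+4u) + (-5u+1)(7p-6s+4u); both groups contain (7p-6s+4u), giving (8s-5u+1)(7p-6s+4u).

(5s+2u+5)(7p-6s+4u)(8s-5u+1)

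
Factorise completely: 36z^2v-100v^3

4v(3z-5v)(3z+5v)

Every term has a factor of 4v. Then 9z^2-25v^2 = (3z)² − (5v)².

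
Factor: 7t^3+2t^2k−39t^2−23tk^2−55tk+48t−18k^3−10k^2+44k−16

(t−2k−4)(7t+9k−4)(t+k−1)

Group: t(7t^2+16tk−11t+9k^2−13k+4) + (−2k−4)(7t^2+16tk−11t+9k^2−13k+4); both groups contain (7t^2+16tk−11t+9k^2−13k+4), so (t−2k−4) is a factor with cofactor 7t^2+16tk−11t+9k^2−13k+4.
The cofactor groups again: 7t^2+16tk−11t+9k^2−13k+4 = t(7t+9k−4) + (k−1)(7t+9k−4); both groups contain (7t+9k−4), giving (t+k−1)(7t+9k−4).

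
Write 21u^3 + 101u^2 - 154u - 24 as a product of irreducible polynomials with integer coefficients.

(3u - 4)(7u + 1)(u + 6)

Among the possible rational roots, u = -1/7 is a root, so (7u + 1) divides it; the quotient is 3u^2 + 14u - 24.
The remaining quadratic factors as (u + 6)(3u - 4).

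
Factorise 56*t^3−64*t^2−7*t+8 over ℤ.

Group as (56*t^3−7*t) + (−64*t^2+8) = 7*t*(8*t^2−1) − 8*(8*t^2−1).
Both groups share the factor (8*t^2−1).

(7*t−8)*(8*t^2−1)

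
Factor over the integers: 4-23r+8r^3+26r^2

By the rational root theorem, r = 1/2 is a root, so (2r-1) divides it; the quotient is 4r^2+15r-4.
The remaining quadratic factors as (r+4)(4r-1).

(2r-1)(4r-1)(r+4)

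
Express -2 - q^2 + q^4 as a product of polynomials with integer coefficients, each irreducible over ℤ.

Substitute u = q^2 to get a quadratic in u, then factor.
q^2 - 2 is irreducible over ℤ (2 is not a perfect square).
q^2 + 1 is irreducible over ℤ (sum of squares).

(q^2 + 1)(q^2 - 2)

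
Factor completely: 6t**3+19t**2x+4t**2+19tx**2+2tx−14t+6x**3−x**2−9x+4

Group: 2t(3t**2+5tx−4t+2x**2−3x+1) + (3x+4)(3t**2+5tx−4t+2x**2−3x+1); both groups contain (3t**2+5tx−4t+2x**2−3x+1), so (2t+3x+4) is a factor with cofactor 3t**2+5tx−4t+2x**2−3x+1.
The cofactor groups again: 3t**2+5tx−4t+2x**2−3x+1 = 3t(t+x−1) + (2x−1)(t+x−1); both groups contain (t+x−1), giving (3t+2x−1)(t+x−1).

(2t+3x+4)(3t+2x−1)(t+x−1)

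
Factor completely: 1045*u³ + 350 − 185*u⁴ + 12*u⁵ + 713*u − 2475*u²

(3*u − 2)*(4*u + 1)*(u − 7)*(u² − 8*u + 25)

Testing divisors of the constant over divisors of the leading coefficient, u = 7 is a root, so (u − 7) is a factor; dividing leaves 12*u⁴ − 101*u³ + 338*u² − 109*u − 50.
Continuing, u = 2/3 is a root, so (3*u − 2) divides it; the quotient is 4*u³ − 31*u² + 92*u + 25.
Then u = −1/4 is a root, so (4*u + 1) is a factor; dividing leaves u² − 8*u + 25.
The quadratic u² − 8*u + 25 has discriminant −36 < 0 and is irreducible over ℤ.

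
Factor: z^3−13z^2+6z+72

Testing divisors of the constant over divisors of the leading coefficient, z = −2 is a root, so (z+2) is a factor; dividing leaves z^2−15z+36.
The remaining quadratic factors as (z−3)(z−12).

(z+2)(z−12)(z−3)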